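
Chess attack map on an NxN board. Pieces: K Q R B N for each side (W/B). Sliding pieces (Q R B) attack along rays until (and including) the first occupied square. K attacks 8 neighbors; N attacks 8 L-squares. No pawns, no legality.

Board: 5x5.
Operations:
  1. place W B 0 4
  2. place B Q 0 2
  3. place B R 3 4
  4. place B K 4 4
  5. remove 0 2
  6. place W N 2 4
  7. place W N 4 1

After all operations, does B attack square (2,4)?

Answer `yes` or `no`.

Answer: yes

Derivation:
Op 1: place WB@(0,4)
Op 2: place BQ@(0,2)
Op 3: place BR@(3,4)
Op 4: place BK@(4,4)
Op 5: remove (0,2)
Op 6: place WN@(2,4)
Op 7: place WN@(4,1)
Per-piece attacks for B:
  BR@(3,4): attacks (3,3) (3,2) (3,1) (3,0) (4,4) (2,4) [ray(1,0) blocked at (4,4); ray(-1,0) blocked at (2,4)]
  BK@(4,4): attacks (4,3) (3,4) (3,3)
B attacks (2,4): yes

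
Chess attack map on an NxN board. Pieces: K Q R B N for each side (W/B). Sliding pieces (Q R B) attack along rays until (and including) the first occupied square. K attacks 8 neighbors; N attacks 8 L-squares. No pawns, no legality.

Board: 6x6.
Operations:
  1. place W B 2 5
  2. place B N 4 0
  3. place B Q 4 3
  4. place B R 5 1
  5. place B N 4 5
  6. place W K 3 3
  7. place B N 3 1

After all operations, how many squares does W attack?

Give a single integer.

Op 1: place WB@(2,5)
Op 2: place BN@(4,0)
Op 3: place BQ@(4,3)
Op 4: place BR@(5,1)
Op 5: place BN@(4,5)
Op 6: place WK@(3,3)
Op 7: place BN@(3,1)
Per-piece attacks for W:
  WB@(2,5): attacks (3,4) (4,3) (1,4) (0,3) [ray(1,-1) blocked at (4,3)]
  WK@(3,3): attacks (3,4) (3,2) (4,3) (2,3) (4,4) (4,2) (2,4) (2,2)
Union (10 distinct): (0,3) (1,4) (2,2) (2,3) (2,4) (3,2) (3,4) (4,2) (4,3) (4,4)

Answer: 10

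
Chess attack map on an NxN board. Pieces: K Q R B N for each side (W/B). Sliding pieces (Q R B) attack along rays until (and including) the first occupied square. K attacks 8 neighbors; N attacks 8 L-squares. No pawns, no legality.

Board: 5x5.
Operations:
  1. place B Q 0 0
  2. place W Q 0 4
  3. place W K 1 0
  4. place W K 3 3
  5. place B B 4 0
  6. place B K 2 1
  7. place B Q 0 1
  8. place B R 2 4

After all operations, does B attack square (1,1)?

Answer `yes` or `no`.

Answer: yes

Derivation:
Op 1: place BQ@(0,0)
Op 2: place WQ@(0,4)
Op 3: place WK@(1,0)
Op 4: place WK@(3,3)
Op 5: place BB@(4,0)
Op 6: place BK@(2,1)
Op 7: place BQ@(0,1)
Op 8: place BR@(2,4)
Per-piece attacks for B:
  BQ@(0,0): attacks (0,1) (1,0) (1,1) (2,2) (3,3) [ray(0,1) blocked at (0,1); ray(1,0) blocked at (1,0); ray(1,1) blocked at (3,3)]
  BQ@(0,1): attacks (0,2) (0,3) (0,4) (0,0) (1,1) (2,1) (1,2) (2,3) (3,4) (1,0) [ray(0,1) blocked at (0,4); ray(0,-1) blocked at (0,0); ray(1,0) blocked at (2,1); ray(1,-1) blocked at (1,0)]
  BK@(2,1): attacks (2,2) (2,0) (3,1) (1,1) (3,2) (3,0) (1,2) (1,0)
  BR@(2,4): attacks (2,3) (2,2) (2,1) (3,4) (4,4) (1,4) (0,4) [ray(0,-1) blocked at (2,1); ray(-1,0) blocked at (0,4)]
  BB@(4,0): attacks (3,1) (2,2) (1,3) (0,4) [ray(-1,1) blocked at (0,4)]
B attacks (1,1): yes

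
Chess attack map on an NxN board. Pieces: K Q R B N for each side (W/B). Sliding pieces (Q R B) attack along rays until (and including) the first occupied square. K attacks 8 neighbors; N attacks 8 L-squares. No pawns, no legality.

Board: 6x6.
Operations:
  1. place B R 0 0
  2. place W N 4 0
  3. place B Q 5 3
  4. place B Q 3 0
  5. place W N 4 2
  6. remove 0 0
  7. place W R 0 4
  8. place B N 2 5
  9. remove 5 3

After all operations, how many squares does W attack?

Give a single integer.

Op 1: place BR@(0,0)
Op 2: place WN@(4,0)
Op 3: place BQ@(5,3)
Op 4: place BQ@(3,0)
Op 5: place WN@(4,2)
Op 6: remove (0,0)
Op 7: place WR@(0,4)
Op 8: place BN@(2,5)
Op 9: remove (5,3)
Per-piece attacks for W:
  WR@(0,4): attacks (0,5) (0,3) (0,2) (0,1) (0,0) (1,4) (2,4) (3,4) (4,4) (5,4)
  WN@(4,0): attacks (5,2) (3,2) (2,1)
  WN@(4,2): attacks (5,4) (3,4) (2,3) (5,0) (3,0) (2,1)
Union (16 distinct): (0,0) (0,1) (0,2) (0,3) (0,5) (1,4) (2,1) (2,3) (2,4) (3,0) (3,2) (3,4) (4,4) (5,0) (5,2) (5,4)

Answer: 16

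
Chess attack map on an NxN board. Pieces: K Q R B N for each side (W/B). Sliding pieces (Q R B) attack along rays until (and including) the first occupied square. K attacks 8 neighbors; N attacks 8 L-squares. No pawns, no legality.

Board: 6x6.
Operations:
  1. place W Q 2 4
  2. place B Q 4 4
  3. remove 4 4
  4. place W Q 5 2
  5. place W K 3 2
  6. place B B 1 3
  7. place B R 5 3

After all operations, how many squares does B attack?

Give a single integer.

Op 1: place WQ@(2,4)
Op 2: place BQ@(4,4)
Op 3: remove (4,4)
Op 4: place WQ@(5,2)
Op 5: place WK@(3,2)
Op 6: place BB@(1,3)
Op 7: place BR@(5,3)
Per-piece attacks for B:
  BB@(1,3): attacks (2,4) (2,2) (3,1) (4,0) (0,4) (0,2) [ray(1,1) blocked at (2,4)]
  BR@(5,3): attacks (5,4) (5,5) (5,2) (4,3) (3,3) (2,3) (1,3) [ray(0,-1) blocked at (5,2); ray(-1,0) blocked at (1,3)]
Union (13 distinct): (0,2) (0,4) (1,3) (2,2) (2,3) (2,4) (3,1) (3,3) (4,0) (4,3) (5,2) (5,4) (5,5)

Answer: 13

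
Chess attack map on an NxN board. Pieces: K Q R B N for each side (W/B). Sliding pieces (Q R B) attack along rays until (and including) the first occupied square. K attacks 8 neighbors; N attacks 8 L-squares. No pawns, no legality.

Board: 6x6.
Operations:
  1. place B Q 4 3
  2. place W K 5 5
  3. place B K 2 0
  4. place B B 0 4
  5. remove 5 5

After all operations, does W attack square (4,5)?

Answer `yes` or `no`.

Op 1: place BQ@(4,3)
Op 2: place WK@(5,5)
Op 3: place BK@(2,0)
Op 4: place BB@(0,4)
Op 5: remove (5,5)
Per-piece attacks for W:
W attacks (4,5): no

Answer: no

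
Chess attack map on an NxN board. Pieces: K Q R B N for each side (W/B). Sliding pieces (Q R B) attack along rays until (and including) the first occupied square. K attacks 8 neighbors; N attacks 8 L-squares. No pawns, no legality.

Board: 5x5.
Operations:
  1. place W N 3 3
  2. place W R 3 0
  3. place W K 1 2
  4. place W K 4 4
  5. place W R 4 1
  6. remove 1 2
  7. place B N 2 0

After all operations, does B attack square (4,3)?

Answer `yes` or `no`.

Answer: no

Derivation:
Op 1: place WN@(3,3)
Op 2: place WR@(3,0)
Op 3: place WK@(1,2)
Op 4: place WK@(4,4)
Op 5: place WR@(4,1)
Op 6: remove (1,2)
Op 7: place BN@(2,0)
Per-piece attacks for B:
  BN@(2,0): attacks (3,2) (4,1) (1,2) (0,1)
B attacks (4,3): no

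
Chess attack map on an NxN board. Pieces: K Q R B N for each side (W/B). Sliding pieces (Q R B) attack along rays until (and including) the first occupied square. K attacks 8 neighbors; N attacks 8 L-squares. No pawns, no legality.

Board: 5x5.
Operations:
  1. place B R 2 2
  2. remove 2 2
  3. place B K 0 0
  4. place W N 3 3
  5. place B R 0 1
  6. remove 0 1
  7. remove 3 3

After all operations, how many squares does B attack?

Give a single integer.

Answer: 3

Derivation:
Op 1: place BR@(2,2)
Op 2: remove (2,2)
Op 3: place BK@(0,0)
Op 4: place WN@(3,3)
Op 5: place BR@(0,1)
Op 6: remove (0,1)
Op 7: remove (3,3)
Per-piece attacks for B:
  BK@(0,0): attacks (0,1) (1,0) (1,1)
Union (3 distinct): (0,1) (1,0) (1,1)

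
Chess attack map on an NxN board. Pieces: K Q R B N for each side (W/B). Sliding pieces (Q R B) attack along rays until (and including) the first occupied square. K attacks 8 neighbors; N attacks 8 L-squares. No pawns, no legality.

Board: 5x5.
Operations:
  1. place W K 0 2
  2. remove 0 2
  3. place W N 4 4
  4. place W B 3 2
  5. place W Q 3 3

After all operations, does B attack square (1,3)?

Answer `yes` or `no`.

Answer: no

Derivation:
Op 1: place WK@(0,2)
Op 2: remove (0,2)
Op 3: place WN@(4,4)
Op 4: place WB@(3,2)
Op 5: place WQ@(3,3)
Per-piece attacks for B:
B attacks (1,3): no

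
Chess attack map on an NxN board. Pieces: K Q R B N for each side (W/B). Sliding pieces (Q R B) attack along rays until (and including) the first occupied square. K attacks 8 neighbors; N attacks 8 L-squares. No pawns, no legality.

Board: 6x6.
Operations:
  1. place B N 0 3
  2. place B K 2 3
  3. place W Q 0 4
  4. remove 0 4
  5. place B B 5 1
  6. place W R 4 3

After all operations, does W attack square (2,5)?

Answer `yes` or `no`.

Answer: no

Derivation:
Op 1: place BN@(0,3)
Op 2: place BK@(2,3)
Op 3: place WQ@(0,4)
Op 4: remove (0,4)
Op 5: place BB@(5,1)
Op 6: place WR@(4,3)
Per-piece attacks for W:
  WR@(4,3): attacks (4,4) (4,5) (4,2) (4,1) (4,0) (5,3) (3,3) (2,3) [ray(-1,0) blocked at (2,3)]
W attacks (2,5): no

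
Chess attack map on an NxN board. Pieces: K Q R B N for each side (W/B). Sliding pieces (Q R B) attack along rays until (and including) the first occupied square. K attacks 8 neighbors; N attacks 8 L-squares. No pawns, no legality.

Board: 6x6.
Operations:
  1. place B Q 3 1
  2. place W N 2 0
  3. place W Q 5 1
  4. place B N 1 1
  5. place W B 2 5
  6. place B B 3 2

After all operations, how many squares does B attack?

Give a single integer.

Answer: 21

Derivation:
Op 1: place BQ@(3,1)
Op 2: place WN@(2,0)
Op 3: place WQ@(5,1)
Op 4: place BN@(1,1)
Op 5: place WB@(2,5)
Op 6: place BB@(3,2)
Per-piece attacks for B:
  BN@(1,1): attacks (2,3) (3,2) (0,3) (3,0)
  BQ@(3,1): attacks (3,2) (3,0) (4,1) (5,1) (2,1) (1,1) (4,2) (5,3) (4,0) (2,2) (1,3) (0,4) (2,0) [ray(0,1) blocked at (3,2); ray(1,0) blocked at (5,1); ray(-1,0) blocked at (1,1); ray(-1,-1) blocked at (2,0)]
  BB@(3,2): attacks (4,3) (5,4) (4,1) (5,0) (2,3) (1,4) (0,5) (2,1) (1,0)
Union (21 distinct): (0,3) (0,4) (0,5) (1,0) (1,1) (1,3) (1,4) (2,0) (2,1) (2,2) (2,3) (3,0) (3,2) (4,0) (4,1) (4,2) (4,3) (5,0) (5,1) (5,3) (5,4)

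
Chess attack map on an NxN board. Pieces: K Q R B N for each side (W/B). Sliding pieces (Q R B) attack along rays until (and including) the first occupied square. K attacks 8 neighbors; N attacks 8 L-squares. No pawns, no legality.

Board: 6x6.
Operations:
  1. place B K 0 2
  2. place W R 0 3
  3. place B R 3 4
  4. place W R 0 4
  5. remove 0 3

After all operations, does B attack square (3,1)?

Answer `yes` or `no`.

Answer: yes

Derivation:
Op 1: place BK@(0,2)
Op 2: place WR@(0,3)
Op 3: place BR@(3,4)
Op 4: place WR@(0,4)
Op 5: remove (0,3)
Per-piece attacks for B:
  BK@(0,2): attacks (0,3) (0,1) (1,2) (1,3) (1,1)
  BR@(3,4): attacks (3,5) (3,3) (3,2) (3,1) (3,0) (4,4) (5,4) (2,4) (1,4) (0,4) [ray(-1,0) blocked at (0,4)]
B attacks (3,1): yes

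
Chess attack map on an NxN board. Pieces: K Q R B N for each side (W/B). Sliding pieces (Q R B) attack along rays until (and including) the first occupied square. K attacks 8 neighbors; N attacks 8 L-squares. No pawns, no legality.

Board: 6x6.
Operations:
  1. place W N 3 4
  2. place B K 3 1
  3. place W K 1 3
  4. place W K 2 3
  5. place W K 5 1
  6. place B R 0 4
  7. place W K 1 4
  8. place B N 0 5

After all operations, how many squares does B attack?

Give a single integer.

Answer: 16

Derivation:
Op 1: place WN@(3,4)
Op 2: place BK@(3,1)
Op 3: place WK@(1,3)
Op 4: place WK@(2,3)
Op 5: place WK@(5,1)
Op 6: place BR@(0,4)
Op 7: place WK@(1,4)
Op 8: place BN@(0,5)
Per-piece attacks for B:
  BR@(0,4): attacks (0,5) (0,3) (0,2) (0,1) (0,0) (1,4) [ray(0,1) blocked at (0,5); ray(1,0) blocked at (1,4)]
  BN@(0,5): attacks (1,3) (2,4)
  BK@(3,1): attacks (3,2) (3,0) (4,1) (2,1) (4,2) (4,0) (2,2) (2,0)
Union (16 distinct): (0,0) (0,1) (0,2) (0,3) (0,5) (1,3) (1,4) (2,0) (2,1) (2,2) (2,4) (3,0) (3,2) (4,0) (4,1) (4,2)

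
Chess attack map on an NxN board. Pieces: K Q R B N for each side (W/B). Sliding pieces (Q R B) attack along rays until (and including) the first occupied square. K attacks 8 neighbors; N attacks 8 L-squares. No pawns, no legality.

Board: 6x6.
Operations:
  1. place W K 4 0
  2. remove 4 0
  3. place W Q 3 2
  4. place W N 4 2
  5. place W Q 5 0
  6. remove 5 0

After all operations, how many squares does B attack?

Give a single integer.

Answer: 0

Derivation:
Op 1: place WK@(4,0)
Op 2: remove (4,0)
Op 3: place WQ@(3,2)
Op 4: place WN@(4,2)
Op 5: place WQ@(5,0)
Op 6: remove (5,0)
Per-piece attacks for B:
Union (0 distinct): (none)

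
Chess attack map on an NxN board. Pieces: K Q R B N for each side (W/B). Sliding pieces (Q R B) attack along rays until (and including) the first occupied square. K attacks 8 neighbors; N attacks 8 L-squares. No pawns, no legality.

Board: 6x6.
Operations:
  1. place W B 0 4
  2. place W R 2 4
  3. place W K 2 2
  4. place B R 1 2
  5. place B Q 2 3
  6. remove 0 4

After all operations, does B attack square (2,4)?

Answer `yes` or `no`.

Answer: yes

Derivation:
Op 1: place WB@(0,4)
Op 2: place WR@(2,4)
Op 3: place WK@(2,2)
Op 4: place BR@(1,2)
Op 5: place BQ@(2,3)
Op 6: remove (0,4)
Per-piece attacks for B:
  BR@(1,2): attacks (1,3) (1,4) (1,5) (1,1) (1,0) (2,2) (0,2) [ray(1,0) blocked at (2,2)]
  BQ@(2,3): attacks (2,4) (2,2) (3,3) (4,3) (5,3) (1,3) (0,3) (3,4) (4,5) (3,2) (4,1) (5,0) (1,4) (0,5) (1,2) [ray(0,1) blocked at (2,4); ray(0,-1) blocked at (2,2); ray(-1,-1) blocked at (1,2)]
B attacks (2,4): yes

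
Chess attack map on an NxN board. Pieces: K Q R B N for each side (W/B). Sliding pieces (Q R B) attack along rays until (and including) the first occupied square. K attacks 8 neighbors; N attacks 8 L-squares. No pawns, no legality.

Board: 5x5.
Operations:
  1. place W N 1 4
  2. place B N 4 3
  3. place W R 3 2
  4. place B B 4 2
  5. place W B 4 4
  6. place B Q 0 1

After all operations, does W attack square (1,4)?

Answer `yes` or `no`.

Answer: no

Derivation:
Op 1: place WN@(1,4)
Op 2: place BN@(4,3)
Op 3: place WR@(3,2)
Op 4: place BB@(4,2)
Op 5: place WB@(4,4)
Op 6: place BQ@(0,1)
Per-piece attacks for W:
  WN@(1,4): attacks (2,2) (3,3) (0,2)
  WR@(3,2): attacks (3,3) (3,4) (3,1) (3,0) (4,2) (2,2) (1,2) (0,2) [ray(1,0) blocked at (4,2)]
  WB@(4,4): attacks (3,3) (2,2) (1,1) (0,0)
W attacks (1,4): no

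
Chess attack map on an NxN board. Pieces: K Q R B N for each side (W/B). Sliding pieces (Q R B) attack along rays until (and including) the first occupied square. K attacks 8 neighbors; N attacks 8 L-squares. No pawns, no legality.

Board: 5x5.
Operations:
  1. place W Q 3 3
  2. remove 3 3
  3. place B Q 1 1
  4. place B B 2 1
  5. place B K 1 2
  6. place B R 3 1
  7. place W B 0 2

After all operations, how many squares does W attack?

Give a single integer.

Answer: 3

Derivation:
Op 1: place WQ@(3,3)
Op 2: remove (3,3)
Op 3: place BQ@(1,1)
Op 4: place BB@(2,1)
Op 5: place BK@(1,2)
Op 6: place BR@(3,1)
Op 7: place WB@(0,2)
Per-piece attacks for W:
  WB@(0,2): attacks (1,3) (2,4) (1,1) [ray(1,-1) blocked at (1,1)]
Union (3 distinct): (1,1) (1,3) (2,4)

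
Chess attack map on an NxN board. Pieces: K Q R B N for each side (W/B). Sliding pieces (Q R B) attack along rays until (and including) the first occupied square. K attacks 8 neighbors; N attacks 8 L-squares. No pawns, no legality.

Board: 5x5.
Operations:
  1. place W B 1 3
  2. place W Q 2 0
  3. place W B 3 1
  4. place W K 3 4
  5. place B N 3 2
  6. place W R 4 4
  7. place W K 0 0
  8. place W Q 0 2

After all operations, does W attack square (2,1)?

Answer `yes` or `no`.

Op 1: place WB@(1,3)
Op 2: place WQ@(2,0)
Op 3: place WB@(3,1)
Op 4: place WK@(3,4)
Op 5: place BN@(3,2)
Op 6: place WR@(4,4)
Op 7: place WK@(0,0)
Op 8: place WQ@(0,2)
Per-piece attacks for W:
  WK@(0,0): attacks (0,1) (1,0) (1,1)
  WQ@(0,2): attacks (0,3) (0,4) (0,1) (0,0) (1,2) (2,2) (3,2) (1,3) (1,1) (2,0) [ray(0,-1) blocked at (0,0); ray(1,0) blocked at (3,2); ray(1,1) blocked at (1,3); ray(1,-1) blocked at (2,0)]
  WB@(1,3): attacks (2,4) (2,2) (3,1) (0,4) (0,2) [ray(1,-1) blocked at (3,1); ray(-1,-1) blocked at (0,2)]
  WQ@(2,0): attacks (2,1) (2,2) (2,3) (2,4) (3,0) (4,0) (1,0) (0,0) (3,1) (1,1) (0,2) [ray(-1,0) blocked at (0,0); ray(1,1) blocked at (3,1); ray(-1,1) blocked at (0,2)]
  WB@(3,1): attacks (4,2) (4,0) (2,2) (1,3) (2,0) [ray(-1,1) blocked at (1,3); ray(-1,-1) blocked at (2,0)]
  WK@(3,4): attacks (3,3) (4,4) (2,4) (4,3) (2,3)
  WR@(4,4): attacks (4,3) (4,2) (4,1) (4,0) (3,4) [ray(-1,0) blocked at (3,4)]
W attacks (2,1): yes

Answer: yes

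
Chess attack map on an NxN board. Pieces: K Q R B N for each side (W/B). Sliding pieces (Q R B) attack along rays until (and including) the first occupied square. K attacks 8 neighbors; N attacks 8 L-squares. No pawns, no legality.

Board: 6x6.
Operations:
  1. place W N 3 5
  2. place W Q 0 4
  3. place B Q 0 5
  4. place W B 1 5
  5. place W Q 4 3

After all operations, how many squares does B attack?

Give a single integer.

Op 1: place WN@(3,5)
Op 2: place WQ@(0,4)
Op 3: place BQ@(0,5)
Op 4: place WB@(1,5)
Op 5: place WQ@(4,3)
Per-piece attacks for B:
  BQ@(0,5): attacks (0,4) (1,5) (1,4) (2,3) (3,2) (4,1) (5,0) [ray(0,-1) blocked at (0,4); ray(1,0) blocked at (1,5)]
Union (7 distinct): (0,4) (1,4) (1,5) (2,3) (3,2) (4,1) (5,0)

Answer: 7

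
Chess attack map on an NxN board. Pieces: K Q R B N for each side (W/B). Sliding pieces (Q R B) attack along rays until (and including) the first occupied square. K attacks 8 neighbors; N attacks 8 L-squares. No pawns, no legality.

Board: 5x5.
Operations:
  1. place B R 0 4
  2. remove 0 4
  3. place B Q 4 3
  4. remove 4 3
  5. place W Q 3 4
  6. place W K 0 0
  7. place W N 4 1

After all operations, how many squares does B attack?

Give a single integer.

Op 1: place BR@(0,4)
Op 2: remove (0,4)
Op 3: place BQ@(4,3)
Op 4: remove (4,3)
Op 5: place WQ@(3,4)
Op 6: place WK@(0,0)
Op 7: place WN@(4,1)
Per-piece attacks for B:
Union (0 distinct): (none)

Answer: 0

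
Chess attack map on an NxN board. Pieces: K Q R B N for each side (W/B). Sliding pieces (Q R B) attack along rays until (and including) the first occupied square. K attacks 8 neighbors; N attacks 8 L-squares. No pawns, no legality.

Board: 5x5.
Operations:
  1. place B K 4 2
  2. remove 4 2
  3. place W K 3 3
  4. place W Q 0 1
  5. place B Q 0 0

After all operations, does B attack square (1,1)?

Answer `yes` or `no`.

Answer: yes

Derivation:
Op 1: place BK@(4,2)
Op 2: remove (4,2)
Op 3: place WK@(3,3)
Op 4: place WQ@(0,1)
Op 5: place BQ@(0,0)
Per-piece attacks for B:
  BQ@(0,0): attacks (0,1) (1,0) (2,0) (3,0) (4,0) (1,1) (2,2) (3,3) [ray(0,1) blocked at (0,1); ray(1,1) blocked at (3,3)]
B attacks (1,1): yes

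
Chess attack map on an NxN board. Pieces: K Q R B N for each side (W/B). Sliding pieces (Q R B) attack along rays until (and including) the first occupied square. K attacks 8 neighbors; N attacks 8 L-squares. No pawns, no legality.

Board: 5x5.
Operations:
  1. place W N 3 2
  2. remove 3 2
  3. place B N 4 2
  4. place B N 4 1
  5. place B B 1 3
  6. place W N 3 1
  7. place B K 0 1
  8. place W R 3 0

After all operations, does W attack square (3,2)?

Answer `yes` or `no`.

Answer: no

Derivation:
Op 1: place WN@(3,2)
Op 2: remove (3,2)
Op 3: place BN@(4,2)
Op 4: place BN@(4,1)
Op 5: place BB@(1,3)
Op 6: place WN@(3,1)
Op 7: place BK@(0,1)
Op 8: place WR@(3,0)
Per-piece attacks for W:
  WR@(3,0): attacks (3,1) (4,0) (2,0) (1,0) (0,0) [ray(0,1) blocked at (3,1)]
  WN@(3,1): attacks (4,3) (2,3) (1,2) (1,0)
W attacks (3,2): no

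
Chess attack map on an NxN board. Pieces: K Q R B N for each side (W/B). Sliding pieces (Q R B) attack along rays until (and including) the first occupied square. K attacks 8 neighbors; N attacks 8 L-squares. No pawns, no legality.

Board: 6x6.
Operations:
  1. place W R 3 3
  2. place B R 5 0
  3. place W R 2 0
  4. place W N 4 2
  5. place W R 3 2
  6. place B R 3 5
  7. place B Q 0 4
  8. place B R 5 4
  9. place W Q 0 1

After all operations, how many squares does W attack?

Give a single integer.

Op 1: place WR@(3,3)
Op 2: place BR@(5,0)
Op 3: place WR@(2,0)
Op 4: place WN@(4,2)
Op 5: place WR@(3,2)
Op 6: place BR@(3,5)
Op 7: place BQ@(0,4)
Op 8: place BR@(5,4)
Op 9: place WQ@(0,1)
Per-piece attacks for W:
  WQ@(0,1): attacks (0,2) (0,3) (0,4) (0,0) (1,1) (2,1) (3,1) (4,1) (5,1) (1,2) (2,3) (3,4) (4,5) (1,0) [ray(0,1) blocked at (0,4)]
  WR@(2,0): attacks (2,1) (2,2) (2,3) (2,4) (2,5) (3,0) (4,0) (5,0) (1,0) (0,0) [ray(1,0) blocked at (5,0)]
  WR@(3,2): attacks (3,3) (3,1) (3,0) (4,2) (2,2) (1,2) (0,2) [ray(0,1) blocked at (3,3); ray(1,0) blocked at (4,2)]
  WR@(3,3): attacks (3,4) (3,5) (3,2) (4,3) (5,3) (2,3) (1,3) (0,3) [ray(0,1) blocked at (3,5); ray(0,-1) blocked at (3,2)]
  WN@(4,2): attacks (5,4) (3,4) (2,3) (5,0) (3,0) (2,1)
Union (28 distinct): (0,0) (0,2) (0,3) (0,4) (1,0) (1,1) (1,2) (1,3) (2,1) (2,2) (2,3) (2,4) (2,5) (3,0) (3,1) (3,2) (3,3) (3,4) (3,5) (4,0) (4,1) (4,2) (4,3) (4,5) (5,0) (5,1) (5,3) (5,4)

Answer: 28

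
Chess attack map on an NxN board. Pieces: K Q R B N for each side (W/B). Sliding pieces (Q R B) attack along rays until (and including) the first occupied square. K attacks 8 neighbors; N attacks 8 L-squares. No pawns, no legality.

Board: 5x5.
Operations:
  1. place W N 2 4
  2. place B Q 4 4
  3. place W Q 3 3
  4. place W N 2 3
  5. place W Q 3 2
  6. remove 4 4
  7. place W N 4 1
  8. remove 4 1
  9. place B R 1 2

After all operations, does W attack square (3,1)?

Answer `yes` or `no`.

Answer: yes

Derivation:
Op 1: place WN@(2,4)
Op 2: place BQ@(4,4)
Op 3: place WQ@(3,3)
Op 4: place WN@(2,3)
Op 5: place WQ@(3,2)
Op 6: remove (4,4)
Op 7: place WN@(4,1)
Op 8: remove (4,1)
Op 9: place BR@(1,2)
Per-piece attacks for W:
  WN@(2,3): attacks (4,4) (0,4) (3,1) (4,2) (1,1) (0,2)
  WN@(2,4): attacks (3,2) (4,3) (1,2) (0,3)
  WQ@(3,2): attacks (3,3) (3,1) (3,0) (4,2) (2,2) (1,2) (4,3) (4,1) (2,3) (2,1) (1,0) [ray(0,1) blocked at (3,3); ray(-1,0) blocked at (1,2); ray(-1,1) blocked at (2,3)]
  WQ@(3,3): attacks (3,4) (3,2) (4,3) (2,3) (4,4) (4,2) (2,4) (2,2) (1,1) (0,0) [ray(0,-1) blocked at (3,2); ray(-1,0) blocked at (2,3); ray(-1,1) blocked at (2,4)]
W attacks (3,1): yes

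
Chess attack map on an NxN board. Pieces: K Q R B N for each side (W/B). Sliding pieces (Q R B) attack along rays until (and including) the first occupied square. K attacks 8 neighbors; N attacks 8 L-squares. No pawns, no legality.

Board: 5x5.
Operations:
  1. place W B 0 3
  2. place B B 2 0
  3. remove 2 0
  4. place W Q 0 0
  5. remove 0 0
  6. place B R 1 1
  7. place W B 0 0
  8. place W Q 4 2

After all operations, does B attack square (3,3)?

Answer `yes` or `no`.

Answer: no

Derivation:
Op 1: place WB@(0,3)
Op 2: place BB@(2,0)
Op 3: remove (2,0)
Op 4: place WQ@(0,0)
Op 5: remove (0,0)
Op 6: place BR@(1,1)
Op 7: place WB@(0,0)
Op 8: place WQ@(4,2)
Per-piece attacks for B:
  BR@(1,1): attacks (1,2) (1,3) (1,4) (1,0) (2,1) (3,1) (4,1) (0,1)
B attacks (3,3): no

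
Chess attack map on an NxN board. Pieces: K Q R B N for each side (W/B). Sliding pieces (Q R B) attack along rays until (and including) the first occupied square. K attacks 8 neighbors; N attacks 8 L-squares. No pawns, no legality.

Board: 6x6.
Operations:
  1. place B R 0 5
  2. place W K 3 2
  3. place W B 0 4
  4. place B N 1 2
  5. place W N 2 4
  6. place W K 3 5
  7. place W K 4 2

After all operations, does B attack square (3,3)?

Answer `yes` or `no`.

Op 1: place BR@(0,5)
Op 2: place WK@(3,2)
Op 3: place WB@(0,4)
Op 4: place BN@(1,2)
Op 5: place WN@(2,4)
Op 6: place WK@(3,5)
Op 7: place WK@(4,2)
Per-piece attacks for B:
  BR@(0,5): attacks (0,4) (1,5) (2,5) (3,5) [ray(0,-1) blocked at (0,4); ray(1,0) blocked at (3,5)]
  BN@(1,2): attacks (2,4) (3,3) (0,4) (2,0) (3,1) (0,0)
B attacks (3,3): yes

Answer: yes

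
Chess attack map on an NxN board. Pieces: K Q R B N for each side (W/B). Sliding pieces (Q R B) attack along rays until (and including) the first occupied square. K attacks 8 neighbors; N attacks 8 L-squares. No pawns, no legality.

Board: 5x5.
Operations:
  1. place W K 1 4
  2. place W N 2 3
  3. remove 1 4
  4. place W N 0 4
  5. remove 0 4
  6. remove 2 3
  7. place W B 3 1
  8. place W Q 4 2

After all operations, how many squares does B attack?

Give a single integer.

Op 1: place WK@(1,4)
Op 2: place WN@(2,3)
Op 3: remove (1,4)
Op 4: place WN@(0,4)
Op 5: remove (0,4)
Op 6: remove (2,3)
Op 7: place WB@(3,1)
Op 8: place WQ@(4,2)
Per-piece attacks for B:
Union (0 distinct): (none)

Answer: 0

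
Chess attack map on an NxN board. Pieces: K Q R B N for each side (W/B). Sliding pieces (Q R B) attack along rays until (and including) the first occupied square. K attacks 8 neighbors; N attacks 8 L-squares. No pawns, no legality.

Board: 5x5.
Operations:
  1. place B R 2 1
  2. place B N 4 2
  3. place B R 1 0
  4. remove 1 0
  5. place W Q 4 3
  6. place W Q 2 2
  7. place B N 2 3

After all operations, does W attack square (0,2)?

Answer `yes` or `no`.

Op 1: place BR@(2,1)
Op 2: place BN@(4,2)
Op 3: place BR@(1,0)
Op 4: remove (1,0)
Op 5: place WQ@(4,3)
Op 6: place WQ@(2,2)
Op 7: place BN@(2,3)
Per-piece attacks for W:
  WQ@(2,2): attacks (2,3) (2,1) (3,2) (4,2) (1,2) (0,2) (3,3) (4,4) (3,1) (4,0) (1,3) (0,4) (1,1) (0,0) [ray(0,1) blocked at (2,3); ray(0,-1) blocked at (2,1); ray(1,0) blocked at (4,2)]
  WQ@(4,3): attacks (4,4) (4,2) (3,3) (2,3) (3,4) (3,2) (2,1) [ray(0,-1) blocked at (4,2); ray(-1,0) blocked at (2,3); ray(-1,-1) blocked at (2,1)]
W attacks (0,2): yes

Answer: yes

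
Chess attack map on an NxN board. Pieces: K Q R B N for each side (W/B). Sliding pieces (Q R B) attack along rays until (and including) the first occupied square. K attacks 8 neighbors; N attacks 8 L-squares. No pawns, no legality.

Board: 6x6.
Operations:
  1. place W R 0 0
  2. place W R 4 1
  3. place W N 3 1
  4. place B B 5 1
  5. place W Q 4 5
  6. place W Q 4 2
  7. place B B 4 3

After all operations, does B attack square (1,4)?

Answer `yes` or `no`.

Answer: no

Derivation:
Op 1: place WR@(0,0)
Op 2: place WR@(4,1)
Op 3: place WN@(3,1)
Op 4: place BB@(5,1)
Op 5: place WQ@(4,5)
Op 6: place WQ@(4,2)
Op 7: place BB@(4,3)
Per-piece attacks for B:
  BB@(4,3): attacks (5,4) (5,2) (3,4) (2,5) (3,2) (2,1) (1,0)
  BB@(5,1): attacks (4,2) (4,0) [ray(-1,1) blocked at (4,2)]
B attacks (1,4): no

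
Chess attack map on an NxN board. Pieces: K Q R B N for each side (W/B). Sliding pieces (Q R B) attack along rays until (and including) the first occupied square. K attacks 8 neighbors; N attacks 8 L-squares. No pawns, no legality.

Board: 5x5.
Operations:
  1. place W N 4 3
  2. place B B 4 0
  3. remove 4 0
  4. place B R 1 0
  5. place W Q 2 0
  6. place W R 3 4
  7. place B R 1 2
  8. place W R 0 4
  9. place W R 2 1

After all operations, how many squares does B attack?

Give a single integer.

Op 1: place WN@(4,3)
Op 2: place BB@(4,0)
Op 3: remove (4,0)
Op 4: place BR@(1,0)
Op 5: place WQ@(2,0)
Op 6: place WR@(3,4)
Op 7: place BR@(1,2)
Op 8: place WR@(0,4)
Op 9: place WR@(2,1)
Per-piece attacks for B:
  BR@(1,0): attacks (1,1) (1,2) (2,0) (0,0) [ray(0,1) blocked at (1,2); ray(1,0) blocked at (2,0)]
  BR@(1,2): attacks (1,3) (1,4) (1,1) (1,0) (2,2) (3,2) (4,2) (0,2) [ray(0,-1) blocked at (1,0)]
Union (11 distinct): (0,0) (0,2) (1,0) (1,1) (1,2) (1,3) (1,4) (2,0) (2,2) (3,2) (4,2)

Answer: 11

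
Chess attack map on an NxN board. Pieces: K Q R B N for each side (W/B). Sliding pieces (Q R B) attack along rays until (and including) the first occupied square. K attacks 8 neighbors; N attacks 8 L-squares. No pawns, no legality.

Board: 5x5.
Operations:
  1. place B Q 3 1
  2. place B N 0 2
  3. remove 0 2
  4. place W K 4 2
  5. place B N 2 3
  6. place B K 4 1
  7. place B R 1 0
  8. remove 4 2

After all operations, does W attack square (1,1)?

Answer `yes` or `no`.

Answer: no

Derivation:
Op 1: place BQ@(3,1)
Op 2: place BN@(0,2)
Op 3: remove (0,2)
Op 4: place WK@(4,2)
Op 5: place BN@(2,3)
Op 6: place BK@(4,1)
Op 7: place BR@(1,0)
Op 8: remove (4,2)
Per-piece attacks for W:
W attacks (1,1): no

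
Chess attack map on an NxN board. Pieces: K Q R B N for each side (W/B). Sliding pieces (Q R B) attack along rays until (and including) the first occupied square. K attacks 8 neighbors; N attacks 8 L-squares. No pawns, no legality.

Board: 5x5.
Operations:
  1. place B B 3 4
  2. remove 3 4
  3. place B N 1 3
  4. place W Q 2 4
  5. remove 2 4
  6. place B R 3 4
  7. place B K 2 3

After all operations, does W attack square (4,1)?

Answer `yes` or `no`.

Answer: no

Derivation:
Op 1: place BB@(3,4)
Op 2: remove (3,4)
Op 3: place BN@(1,3)
Op 4: place WQ@(2,4)
Op 5: remove (2,4)
Op 6: place BR@(3,4)
Op 7: place BK@(2,3)
Per-piece attacks for W:
W attacks (4,1): no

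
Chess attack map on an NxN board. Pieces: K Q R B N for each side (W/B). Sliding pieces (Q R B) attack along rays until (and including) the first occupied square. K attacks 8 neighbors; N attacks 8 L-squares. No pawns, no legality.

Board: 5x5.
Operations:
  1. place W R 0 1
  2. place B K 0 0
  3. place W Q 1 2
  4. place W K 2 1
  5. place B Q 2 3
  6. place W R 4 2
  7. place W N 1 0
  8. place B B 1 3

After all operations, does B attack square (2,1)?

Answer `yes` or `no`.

Answer: yes

Derivation:
Op 1: place WR@(0,1)
Op 2: place BK@(0,0)
Op 3: place WQ@(1,2)
Op 4: place WK@(2,1)
Op 5: place BQ@(2,3)
Op 6: place WR@(4,2)
Op 7: place WN@(1,0)
Op 8: place BB@(1,3)
Per-piece attacks for B:
  BK@(0,0): attacks (0,1) (1,0) (1,1)
  BB@(1,3): attacks (2,4) (2,2) (3,1) (4,0) (0,4) (0,2)
  BQ@(2,3): attacks (2,4) (2,2) (2,1) (3,3) (4,3) (1,3) (3,4) (3,2) (4,1) (1,4) (1,2) [ray(0,-1) blocked at (2,1); ray(-1,0) blocked at (1,3); ray(-1,-1) blocked at (1,2)]
B attacks (2,1): yes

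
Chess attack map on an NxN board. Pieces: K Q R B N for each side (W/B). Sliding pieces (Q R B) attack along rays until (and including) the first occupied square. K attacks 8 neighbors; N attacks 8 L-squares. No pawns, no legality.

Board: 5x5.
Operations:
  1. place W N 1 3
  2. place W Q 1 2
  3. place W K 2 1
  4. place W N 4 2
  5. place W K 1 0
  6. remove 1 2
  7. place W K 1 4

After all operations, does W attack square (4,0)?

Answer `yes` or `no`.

Op 1: place WN@(1,3)
Op 2: place WQ@(1,2)
Op 3: place WK@(2,1)
Op 4: place WN@(4,2)
Op 5: place WK@(1,0)
Op 6: remove (1,2)
Op 7: place WK@(1,4)
Per-piece attacks for W:
  WK@(1,0): attacks (1,1) (2,0) (0,0) (2,1) (0,1)
  WN@(1,3): attacks (3,4) (2,1) (3,2) (0,1)
  WK@(1,4): attacks (1,3) (2,4) (0,4) (2,3) (0,3)
  WK@(2,1): attacks (2,2) (2,0) (3,1) (1,1) (3,2) (3,0) (1,2) (1,0)
  WN@(4,2): attacks (3,4) (2,3) (3,0) (2,1)
W attacks (4,0): no

Answer: no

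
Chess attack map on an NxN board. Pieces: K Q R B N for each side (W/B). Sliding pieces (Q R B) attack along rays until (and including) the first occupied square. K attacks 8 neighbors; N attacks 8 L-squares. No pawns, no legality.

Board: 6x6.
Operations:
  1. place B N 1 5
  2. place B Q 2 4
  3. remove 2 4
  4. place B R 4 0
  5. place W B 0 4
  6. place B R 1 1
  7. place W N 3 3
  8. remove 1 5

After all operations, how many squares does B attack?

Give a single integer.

Op 1: place BN@(1,5)
Op 2: place BQ@(2,4)
Op 3: remove (2,4)
Op 4: place BR@(4,0)
Op 5: place WB@(0,4)
Op 6: place BR@(1,1)
Op 7: place WN@(3,3)
Op 8: remove (1,5)
Per-piece attacks for B:
  BR@(1,1): attacks (1,2) (1,3) (1,4) (1,5) (1,0) (2,1) (3,1) (4,1) (5,1) (0,1)
  BR@(4,0): attacks (4,1) (4,2) (4,3) (4,4) (4,5) (5,0) (3,0) (2,0) (1,0) (0,0)
Union (18 distinct): (0,0) (0,1) (1,0) (1,2) (1,3) (1,4) (1,5) (2,0) (2,1) (3,0) (3,1) (4,1) (4,2) (4,3) (4,4) (4,5) (5,0) (5,1)

Answer: 18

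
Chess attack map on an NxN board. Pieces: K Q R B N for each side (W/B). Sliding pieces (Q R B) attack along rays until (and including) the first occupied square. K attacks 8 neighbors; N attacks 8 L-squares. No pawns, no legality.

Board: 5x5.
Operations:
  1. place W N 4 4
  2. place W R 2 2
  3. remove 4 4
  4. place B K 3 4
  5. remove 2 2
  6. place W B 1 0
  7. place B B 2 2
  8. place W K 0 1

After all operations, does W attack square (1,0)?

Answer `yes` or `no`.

Op 1: place WN@(4,4)
Op 2: place WR@(2,2)
Op 3: remove (4,4)
Op 4: place BK@(3,4)
Op 5: remove (2,2)
Op 6: place WB@(1,0)
Op 7: place BB@(2,2)
Op 8: place WK@(0,1)
Per-piece attacks for W:
  WK@(0,1): attacks (0,2) (0,0) (1,1) (1,2) (1,0)
  WB@(1,0): attacks (2,1) (3,2) (4,3) (0,1) [ray(-1,1) blocked at (0,1)]
W attacks (1,0): yes

Answer: yes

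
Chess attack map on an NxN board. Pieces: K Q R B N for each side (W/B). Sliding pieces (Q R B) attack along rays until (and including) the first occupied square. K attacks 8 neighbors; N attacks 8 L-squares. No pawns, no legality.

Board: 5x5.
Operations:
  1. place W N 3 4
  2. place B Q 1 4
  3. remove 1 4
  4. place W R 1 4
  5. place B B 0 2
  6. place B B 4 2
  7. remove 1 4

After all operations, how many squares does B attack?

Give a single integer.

Answer: 6

Derivation:
Op 1: place WN@(3,4)
Op 2: place BQ@(1,4)
Op 3: remove (1,4)
Op 4: place WR@(1,4)
Op 5: place BB@(0,2)
Op 6: place BB@(4,2)
Op 7: remove (1,4)
Per-piece attacks for B:
  BB@(0,2): attacks (1,3) (2,4) (1,1) (2,0)
  BB@(4,2): attacks (3,3) (2,4) (3,1) (2,0)
Union (6 distinct): (1,1) (1,3) (2,0) (2,4) (3,1) (3,3)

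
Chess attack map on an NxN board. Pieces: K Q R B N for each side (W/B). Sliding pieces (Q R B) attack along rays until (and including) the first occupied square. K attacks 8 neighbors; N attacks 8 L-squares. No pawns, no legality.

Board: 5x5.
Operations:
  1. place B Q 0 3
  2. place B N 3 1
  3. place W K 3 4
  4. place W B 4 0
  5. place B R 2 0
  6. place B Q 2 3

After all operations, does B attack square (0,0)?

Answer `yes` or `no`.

Op 1: place BQ@(0,3)
Op 2: place BN@(3,1)
Op 3: place WK@(3,4)
Op 4: place WB@(4,0)
Op 5: place BR@(2,0)
Op 6: place BQ@(2,3)
Per-piece attacks for B:
  BQ@(0,3): attacks (0,4) (0,2) (0,1) (0,0) (1,3) (2,3) (1,4) (1,2) (2,1) (3,0) [ray(1,0) blocked at (2,3)]
  BR@(2,0): attacks (2,1) (2,2) (2,3) (3,0) (4,0) (1,0) (0,0) [ray(0,1) blocked at (2,3); ray(1,0) blocked at (4,0)]
  BQ@(2,3): attacks (2,4) (2,2) (2,1) (2,0) (3,3) (4,3) (1,3) (0,3) (3,4) (3,2) (4,1) (1,4) (1,2) (0,1) [ray(0,-1) blocked at (2,0); ray(-1,0) blocked at (0,3); ray(1,1) blocked at (3,4)]
  BN@(3,1): attacks (4,3) (2,3) (1,2) (1,0)
B attacks (0,0): yes

Answer: yes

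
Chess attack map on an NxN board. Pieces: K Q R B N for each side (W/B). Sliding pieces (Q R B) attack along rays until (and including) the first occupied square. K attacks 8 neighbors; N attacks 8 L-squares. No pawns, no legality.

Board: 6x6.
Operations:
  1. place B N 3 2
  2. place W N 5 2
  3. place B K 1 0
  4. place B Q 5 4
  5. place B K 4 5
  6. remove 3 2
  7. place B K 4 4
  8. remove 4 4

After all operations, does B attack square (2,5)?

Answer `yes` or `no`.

Op 1: place BN@(3,2)
Op 2: place WN@(5,2)
Op 3: place BK@(1,0)
Op 4: place BQ@(5,4)
Op 5: place BK@(4,5)
Op 6: remove (3,2)
Op 7: place BK@(4,4)
Op 8: remove (4,4)
Per-piece attacks for B:
  BK@(1,0): attacks (1,1) (2,0) (0,0) (2,1) (0,1)
  BK@(4,5): attacks (4,4) (5,5) (3,5) (5,4) (3,4)
  BQ@(5,4): attacks (5,5) (5,3) (5,2) (4,4) (3,4) (2,4) (1,4) (0,4) (4,5) (4,3) (3,2) (2,1) (1,0) [ray(0,-1) blocked at (5,2); ray(-1,1) blocked at (4,5); ray(-1,-1) blocked at (1,0)]
B attacks (2,5): no

Answer: no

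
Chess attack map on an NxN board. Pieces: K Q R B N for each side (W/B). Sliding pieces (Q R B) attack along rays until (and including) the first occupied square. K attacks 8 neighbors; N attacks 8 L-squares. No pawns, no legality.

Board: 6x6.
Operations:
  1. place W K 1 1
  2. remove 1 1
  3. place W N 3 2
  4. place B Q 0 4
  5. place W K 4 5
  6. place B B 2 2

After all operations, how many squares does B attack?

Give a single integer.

Answer: 19

Derivation:
Op 1: place WK@(1,1)
Op 2: remove (1,1)
Op 3: place WN@(3,2)
Op 4: place BQ@(0,4)
Op 5: place WK@(4,5)
Op 6: place BB@(2,2)
Per-piece attacks for B:
  BQ@(0,4): attacks (0,5) (0,3) (0,2) (0,1) (0,0) (1,4) (2,4) (3,4) (4,4) (5,4) (1,5) (1,3) (2,2) [ray(1,-1) blocked at (2,2)]
  BB@(2,2): attacks (3,3) (4,4) (5,5) (3,1) (4,0) (1,3) (0,4) (1,1) (0,0) [ray(-1,1) blocked at (0,4)]
Union (19 distinct): (0,0) (0,1) (0,2) (0,3) (0,4) (0,5) (1,1) (1,3) (1,4) (1,5) (2,2) (2,4) (3,1) (3,3) (3,4) (4,0) (4,4) (5,4) (5,5)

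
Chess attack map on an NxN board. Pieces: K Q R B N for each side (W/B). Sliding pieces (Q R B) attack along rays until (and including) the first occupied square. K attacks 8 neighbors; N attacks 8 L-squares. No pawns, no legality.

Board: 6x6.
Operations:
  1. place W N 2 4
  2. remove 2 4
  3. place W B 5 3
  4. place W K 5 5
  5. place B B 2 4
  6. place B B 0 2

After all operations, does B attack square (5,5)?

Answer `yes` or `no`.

Op 1: place WN@(2,4)
Op 2: remove (2,4)
Op 3: place WB@(5,3)
Op 4: place WK@(5,5)
Op 5: place BB@(2,4)
Op 6: place BB@(0,2)
Per-piece attacks for B:
  BB@(0,2): attacks (1,3) (2,4) (1,1) (2,0) [ray(1,1) blocked at (2,4)]
  BB@(2,4): attacks (3,5) (3,3) (4,2) (5,1) (1,5) (1,3) (0,2) [ray(-1,-1) blocked at (0,2)]
B attacks (5,5): no

Answer: no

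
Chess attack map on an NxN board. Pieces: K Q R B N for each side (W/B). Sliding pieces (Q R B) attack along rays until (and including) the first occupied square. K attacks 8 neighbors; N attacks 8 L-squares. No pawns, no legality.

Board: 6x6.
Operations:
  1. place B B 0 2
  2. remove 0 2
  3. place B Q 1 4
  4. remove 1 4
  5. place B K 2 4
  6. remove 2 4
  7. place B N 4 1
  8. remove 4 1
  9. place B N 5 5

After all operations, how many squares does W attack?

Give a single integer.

Answer: 0

Derivation:
Op 1: place BB@(0,2)
Op 2: remove (0,2)
Op 3: place BQ@(1,4)
Op 4: remove (1,4)
Op 5: place BK@(2,4)
Op 6: remove (2,4)
Op 7: place BN@(4,1)
Op 8: remove (4,1)
Op 9: place BN@(5,5)
Per-piece attacks for W:
Union (0 distinct): (none)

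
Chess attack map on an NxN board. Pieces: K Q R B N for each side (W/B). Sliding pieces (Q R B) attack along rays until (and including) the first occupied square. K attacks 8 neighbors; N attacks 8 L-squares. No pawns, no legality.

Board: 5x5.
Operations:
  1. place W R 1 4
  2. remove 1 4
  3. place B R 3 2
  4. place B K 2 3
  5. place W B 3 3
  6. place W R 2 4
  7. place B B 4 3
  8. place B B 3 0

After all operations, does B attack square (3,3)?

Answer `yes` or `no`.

Op 1: place WR@(1,4)
Op 2: remove (1,4)
Op 3: place BR@(3,2)
Op 4: place BK@(2,3)
Op 5: place WB@(3,3)
Op 6: place WR@(2,4)
Op 7: place BB@(4,3)
Op 8: place BB@(3,0)
Per-piece attacks for B:
  BK@(2,3): attacks (2,4) (2,2) (3,3) (1,3) (3,4) (3,2) (1,4) (1,2)
  BB@(3,0): attacks (4,1) (2,1) (1,2) (0,3)
  BR@(3,2): attacks (3,3) (3,1) (3,0) (4,2) (2,2) (1,2) (0,2) [ray(0,1) blocked at (3,3); ray(0,-1) blocked at (3,0)]
  BB@(4,3): attacks (3,4) (3,2) [ray(-1,-1) blocked at (3,2)]
B attacks (3,3): yes

Answer: yes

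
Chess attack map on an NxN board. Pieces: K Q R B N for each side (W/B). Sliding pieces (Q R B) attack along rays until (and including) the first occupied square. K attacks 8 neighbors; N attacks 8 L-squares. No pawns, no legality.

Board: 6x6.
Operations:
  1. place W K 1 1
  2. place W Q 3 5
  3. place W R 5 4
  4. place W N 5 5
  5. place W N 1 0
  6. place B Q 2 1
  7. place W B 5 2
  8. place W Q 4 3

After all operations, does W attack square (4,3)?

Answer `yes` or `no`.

Answer: yes

Derivation:
Op 1: place WK@(1,1)
Op 2: place WQ@(3,5)
Op 3: place WR@(5,4)
Op 4: place WN@(5,5)
Op 5: place WN@(1,0)
Op 6: place BQ@(2,1)
Op 7: place WB@(5,2)
Op 8: place WQ@(4,3)
Per-piece attacks for W:
  WN@(1,0): attacks (2,2) (3,1) (0,2)
  WK@(1,1): attacks (1,2) (1,0) (2,1) (0,1) (2,2) (2,0) (0,2) (0,0)
  WQ@(3,5): attacks (3,4) (3,3) (3,2) (3,1) (3,0) (4,5) (5,5) (2,5) (1,5) (0,5) (4,4) (5,3) (2,4) (1,3) (0,2) [ray(1,0) blocked at (5,5)]
  WQ@(4,3): attacks (4,4) (4,5) (4,2) (4,1) (4,0) (5,3) (3,3) (2,3) (1,3) (0,3) (5,4) (5,2) (3,4) (2,5) (3,2) (2,1) [ray(1,1) blocked at (5,4); ray(1,-1) blocked at (5,2); ray(-1,-1) blocked at (2,1)]
  WB@(5,2): attacks (4,3) (4,1) (3,0) [ray(-1,1) blocked at (4,3)]
  WR@(5,4): attacks (5,5) (5,3) (5,2) (4,4) (3,4) (2,4) (1,4) (0,4) [ray(0,1) blocked at (5,5); ray(0,-1) blocked at (5,2)]
  WN@(5,5): attacks (4,3) (3,4)
W attacks (4,3): yes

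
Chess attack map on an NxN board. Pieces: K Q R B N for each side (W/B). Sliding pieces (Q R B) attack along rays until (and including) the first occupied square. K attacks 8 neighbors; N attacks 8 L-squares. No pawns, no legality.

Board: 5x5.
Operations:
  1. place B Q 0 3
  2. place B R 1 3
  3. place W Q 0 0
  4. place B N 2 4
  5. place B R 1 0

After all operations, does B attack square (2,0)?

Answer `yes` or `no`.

Answer: yes

Derivation:
Op 1: place BQ@(0,3)
Op 2: place BR@(1,3)
Op 3: place WQ@(0,0)
Op 4: place BN@(2,4)
Op 5: place BR@(1,0)
Per-piece attacks for B:
  BQ@(0,3): attacks (0,4) (0,2) (0,1) (0,0) (1,3) (1,4) (1,2) (2,1) (3,0) [ray(0,-1) blocked at (0,0); ray(1,0) blocked at (1,3)]
  BR@(1,0): attacks (1,1) (1,2) (1,3) (2,0) (3,0) (4,0) (0,0) [ray(0,1) blocked at (1,3); ray(-1,0) blocked at (0,0)]
  BR@(1,3): attacks (1,4) (1,2) (1,1) (1,0) (2,3) (3,3) (4,3) (0,3) [ray(0,-1) blocked at (1,0); ray(-1,0) blocked at (0,3)]
  BN@(2,4): attacks (3,2) (4,3) (1,2) (0,3)
B attacks (2,0): yes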